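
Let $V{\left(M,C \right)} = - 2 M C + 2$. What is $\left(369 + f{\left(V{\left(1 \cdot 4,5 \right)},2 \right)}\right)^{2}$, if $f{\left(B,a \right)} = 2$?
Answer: $137641$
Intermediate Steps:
$V{\left(M,C \right)} = 2 - 2 C M$ ($V{\left(M,C \right)} = - 2 C M + 2 = 2 - 2 C M$)
$\left(369 + f{\left(V{\left(1 \cdot 4,5 \right)},2 \right)}\right)^{2} = \left(369 + 2\right)^{2} = 371^{2} = 137641$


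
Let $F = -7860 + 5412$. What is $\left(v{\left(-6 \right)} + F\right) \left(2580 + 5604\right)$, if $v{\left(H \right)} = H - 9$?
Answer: $-20157192$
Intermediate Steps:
$F = -2448$
$v{\left(H \right)} = -9 + H$
$\left(v{\left(-6 \right)} + F\right) \left(2580 + 5604\right) = \left(\left(-9 - 6\right) - 2448\right) \left(2580 + 5604\right) = \left(-15 - 2448\right) 8184 = \left(-2463\right) 8184 = -20157192$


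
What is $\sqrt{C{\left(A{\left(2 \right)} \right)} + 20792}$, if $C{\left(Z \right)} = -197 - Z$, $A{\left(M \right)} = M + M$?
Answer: $\sqrt{20591} \approx 143.5$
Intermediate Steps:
$A{\left(M \right)} = 2 M$
$\sqrt{C{\left(A{\left(2 \right)} \right)} + 20792} = \sqrt{\left(-197 - 2 \cdot 2\right) + 20792} = \sqrt{\left(-197 - 4\right) + 20792} = \sqrt{-201 + 20792} = \sqrt{20591}$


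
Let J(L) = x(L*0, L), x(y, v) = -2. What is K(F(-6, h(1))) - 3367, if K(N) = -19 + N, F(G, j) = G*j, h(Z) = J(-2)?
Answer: -3374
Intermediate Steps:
J(L) = -2
h(Z) = -2
K(F(-6, h(1))) - 3367 = (-19 - 6*(-2)) - 3367 = (-19 + 12) - 3367 = -7 - 3367 = -3374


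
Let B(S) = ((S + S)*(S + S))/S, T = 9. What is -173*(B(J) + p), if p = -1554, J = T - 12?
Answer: 270918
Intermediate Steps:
J = -3 (J = 9 - 12 = -3)
B(S) = 4*S (B(S) = ((2*S)*(2*S))/S = (4*S²)/S = 4*S)
-173*(B(J) + p) = -173*(4*(-3) - 1554) = -173*(-12 - 1554) = -173*(-1566) = 270918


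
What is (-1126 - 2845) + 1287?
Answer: -2684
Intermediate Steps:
(-1126 - 2845) + 1287 = -3971 + 1287 = -2684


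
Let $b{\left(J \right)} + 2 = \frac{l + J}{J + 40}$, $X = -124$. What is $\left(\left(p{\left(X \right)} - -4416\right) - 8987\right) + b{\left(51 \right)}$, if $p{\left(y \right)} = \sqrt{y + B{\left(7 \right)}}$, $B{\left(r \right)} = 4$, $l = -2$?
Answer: $- \frac{59442}{13} + 2 i \sqrt{30} \approx -4572.5 + 10.954 i$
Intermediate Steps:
$p{\left(y \right)} = \sqrt{4 + y}$ ($p{\left(y \right)} = \sqrt{y + 4} = \sqrt{4 + y}$)
$b{\left(J \right)} = -2 + \frac{-2 + J}{40 + J}$ ($b{\left(J \right)} = -2 + \frac{-2 + J}{J + 40} = -2 + \frac{-2 + J}{40 + J}$)
$\left(\left(p{\left(X \right)} - -4416\right) - 8987\right) + b{\left(51 \right)} = \left(\left(\sqrt{4 - 124} - -4416\right) - 8987\right) + \frac{-82 - 51}{40 + 51} = \left(\left(\sqrt{-120} + 4416\right) - 8987\right) + \frac{-82 - 51}{91} = \left(\left(2 i \sqrt{30} + 4416\right) - 8987\right) + \frac{1}{91} \left(-133\right) = \left(\left(4416 + 2 i \sqrt{30}\right) - 8987\right) - \frac{19}{13} = \left(-4571 + 2 i \sqrt{30}\right) - \frac{19}{13} = - \frac{59442}{13} + 2 i \sqrt{30}$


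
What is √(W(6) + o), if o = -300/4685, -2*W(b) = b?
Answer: 3*I*√298903/937 ≈ 1.7504*I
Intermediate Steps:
W(b) = -b/2
o = -60/937 (o = -300*1/4685 = -60/937 ≈ -0.064034)
√(W(6) + o) = √(-½*6 - 60/937) = √(-3 - 60/937) = √(-2871/937) = 3*I*√298903/937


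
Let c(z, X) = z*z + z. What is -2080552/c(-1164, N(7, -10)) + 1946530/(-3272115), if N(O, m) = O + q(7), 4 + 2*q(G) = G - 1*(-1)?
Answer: -52460474208/24608704351 ≈ -2.1318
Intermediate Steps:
q(G) = -3/2 + G/2 (q(G) = -2 + (G - 1*(-1))/2 = -2 + (G + 1)/2 = -2 + (1 + G)/2 = -2 + (1/2 + G/2) = -3/2 + G/2)
N(O, m) = 2 + O (N(O, m) = O + (-3/2 + (1/2)*7) = O + (-3/2 + 7/2) = O + 2 = 2 + O)
c(z, X) = z + z**2 (c(z, X) = z**2 + z = z + z**2)
-2080552/c(-1164, N(7, -10)) + 1946530/(-3272115) = -2080552*(-1/(1164*(1 - 1164))) + 1946530/(-3272115) = -2080552/((-1164*(-1163))) + 1946530*(-1/3272115) = -2080552/1353732 - 389306/654423 = -2080552*1/1353732 - 389306/654423 = -520138/338433 - 389306/654423 = -52460474208/24608704351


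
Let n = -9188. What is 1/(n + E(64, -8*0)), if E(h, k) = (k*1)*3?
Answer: -1/9188 ≈ -0.00010884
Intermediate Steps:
E(h, k) = 3*k (E(h, k) = k*3 = 3*k)
1/(n + E(64, -8*0)) = 1/(-9188 + 3*(-8*0)) = 1/(-9188 + 3*0) = 1/(-9188 + 0) = 1/(-9188) = -1/9188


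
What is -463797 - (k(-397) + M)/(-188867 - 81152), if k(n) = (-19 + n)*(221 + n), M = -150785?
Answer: -125234079712/270019 ≈ -4.6380e+5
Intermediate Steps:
-463797 - (k(-397) + M)/(-188867 - 81152) = -463797 - ((-4199 + (-397)**2 + 202*(-397)) - 150785)/(-188867 - 81152) = -463797 - ((-4199 + 157609 - 80194) - 150785)/(-270019) = -463797 - (73216 - 150785)*(-1)/270019 = -463797 - (-77569)*(-1)/270019 = -463797 - 1*77569/270019 = -463797 - 77569/270019 = -125234079712/270019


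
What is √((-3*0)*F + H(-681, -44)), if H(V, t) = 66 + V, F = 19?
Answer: I*√615 ≈ 24.799*I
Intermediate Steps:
√((-3*0)*F + H(-681, -44)) = √(-3*0*19 + (66 - 681)) = √(0*19 - 615) = √(0 - 615) = √(-615) = I*√615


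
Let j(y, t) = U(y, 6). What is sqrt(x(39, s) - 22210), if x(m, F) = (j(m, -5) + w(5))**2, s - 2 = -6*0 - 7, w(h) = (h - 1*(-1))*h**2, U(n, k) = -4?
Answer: I*sqrt(894) ≈ 29.9*I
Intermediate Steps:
j(y, t) = -4
w(h) = h**2*(1 + h) (w(h) = (h + 1)*h**2 = (1 + h)*h**2 = h**2*(1 + h))
s = -5 (s = 2 + (-6*0 - 7) = 2 + (0 - 7) = 2 - 7 = -5)
x(m, F) = 21316 (x(m, F) = (-4 + 5**2*(1 + 5))**2 = (-4 + 25*6)**2 = (-4 + 150)**2 = 146**2 = 21316)
sqrt(x(39, s) - 22210) = sqrt(21316 - 22210) = sqrt(-894) = I*sqrt(894)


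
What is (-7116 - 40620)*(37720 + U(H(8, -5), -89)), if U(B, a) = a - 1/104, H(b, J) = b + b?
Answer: -1796352957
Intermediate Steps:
H(b, J) = 2*b
U(B, a) = -1/104 + a (U(B, a) = a - 1*1/104 = a - 1/104 = -1/104 + a)
(-7116 - 40620)*(37720 + U(H(8, -5), -89)) = (-7116 - 40620)*(37720 + (-1/104 - 89)) = -47736*(37720 - 9257/104) = -47736*3913623/104 = -1796352957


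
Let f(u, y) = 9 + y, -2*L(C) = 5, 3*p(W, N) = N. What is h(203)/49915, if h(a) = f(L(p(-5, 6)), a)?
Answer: 212/49915 ≈ 0.0042472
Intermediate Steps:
p(W, N) = N/3
L(C) = -5/2 (L(C) = -1/2*5 = -5/2)
h(a) = 9 + a
h(203)/49915 = (9 + 203)/49915 = 212*(1/49915) = 212/49915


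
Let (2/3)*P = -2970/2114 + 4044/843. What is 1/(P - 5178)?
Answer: -594034/3072885399 ≈ -0.00019331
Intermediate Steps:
P = 3022653/594034 (P = 3*(-2970/2114 + 4044/843)/2 = 3*(-2970*1/2114 + 4044*(1/843))/2 = 3*(-1485/1057 + 1348/281)/2 = (3/2)*(1007551/297017) = 3022653/594034 ≈ 5.0883)
1/(P - 5178) = 1/(3022653/594034 - 5178) = 1/(-3072885399/594034) = -594034/3072885399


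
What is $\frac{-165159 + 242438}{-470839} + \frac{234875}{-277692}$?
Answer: $- \frac{132048070193}{130748223588} \approx -1.0099$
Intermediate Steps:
$\frac{-165159 + 242438}{-470839} + \frac{234875}{-277692} = 77279 \left(- \frac{1}{470839}\right) + 234875 \left(- \frac{1}{277692}\right) = - \frac{77279}{470839} - \frac{234875}{277692} = - \frac{132048070193}{130748223588}$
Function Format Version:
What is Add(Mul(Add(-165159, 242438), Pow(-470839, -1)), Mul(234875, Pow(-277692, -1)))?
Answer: Rational(-132048070193, 130748223588) ≈ -1.0099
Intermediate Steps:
Add(Mul(Add(-165159, 242438), Pow(-470839, -1)), Mul(234875, Pow(-277692, -1))) = Add(Mul(77279, Rational(-1, 470839)), Mul(234875, Rational(-1, 277692))) = Add(Rational(-77279, 470839), Rational(-234875, 277692)) = Rational(-132048070193, 130748223588)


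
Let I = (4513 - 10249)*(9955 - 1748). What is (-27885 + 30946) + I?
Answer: -47072291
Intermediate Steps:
I = -47075352 (I = -5736*8207 = -47075352)
(-27885 + 30946) + I = (-27885 + 30946) - 47075352 = 3061 - 47075352 = -47072291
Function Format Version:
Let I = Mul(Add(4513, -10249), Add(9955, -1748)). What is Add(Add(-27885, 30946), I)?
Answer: -47072291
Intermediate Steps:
I = -47075352 (I = Mul(-5736, 8207) = -47075352)
Add(Add(-27885, 30946), I) = Add(Add(-27885, 30946), -47075352) = Add(3061, -47075352) = -47072291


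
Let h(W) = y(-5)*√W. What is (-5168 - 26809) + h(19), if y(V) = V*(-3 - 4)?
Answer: -31977 + 35*√19 ≈ -31824.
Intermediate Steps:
y(V) = -7*V (y(V) = V*(-7) = -7*V)
h(W) = 35*√W (h(W) = (-7*(-5))*√W = 35*√W)
(-5168 - 26809) + h(19) = (-5168 - 26809) + 35*√19 = -31977 + 35*√19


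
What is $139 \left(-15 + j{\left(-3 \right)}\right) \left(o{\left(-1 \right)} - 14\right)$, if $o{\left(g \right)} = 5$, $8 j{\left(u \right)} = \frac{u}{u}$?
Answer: $\frac{148869}{8} \approx 18609.0$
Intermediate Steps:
$j{\left(u \right)} = \frac{1}{8}$ ($j{\left(u \right)} = \frac{u \frac{1}{u}}{8} = \frac{1}{8} \cdot 1 = \frac{1}{8}$)
$139 \left(-15 + j{\left(-3 \right)}\right) \left(o{\left(-1 \right)} - 14\right) = 139 \left(-15 + \frac{1}{8}\right) \left(5 - 14\right) = 139 \left(\left(- \frac{119}{8}\right) \left(-9\right)\right) = 139 \cdot \frac{1071}{8} = \frac{148869}{8}$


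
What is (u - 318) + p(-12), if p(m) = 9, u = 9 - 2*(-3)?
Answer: -294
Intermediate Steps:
u = 15 (u = 9 + 6 = 15)
(u - 318) + p(-12) = (15 - 318) + 9 = -303 + 9 = -294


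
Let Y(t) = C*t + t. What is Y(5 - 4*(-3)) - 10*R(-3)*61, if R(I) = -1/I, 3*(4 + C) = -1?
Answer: -260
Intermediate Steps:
C = -13/3 (C = -4 + (⅓)*(-1) = -4 - ⅓ = -13/3 ≈ -4.3333)
Y(t) = -10*t/3 (Y(t) = -13*t/3 + t = -10*t/3)
Y(5 - 4*(-3)) - 10*R(-3)*61 = -10*(5 - 4*(-3))/3 - (-10)/(-3)*61 = -10*(5 + 12)/3 - (-10)*(-1)/3*61 = -10/3*17 - 10*⅓*61 = -170/3 - 10/3*61 = -170/3 - 610/3 = -260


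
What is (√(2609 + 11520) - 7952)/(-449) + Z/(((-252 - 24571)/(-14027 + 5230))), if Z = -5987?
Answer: -23450377415/11145527 - √14129/449 ≈ -2104.3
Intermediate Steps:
(√(2609 + 11520) - 7952)/(-449) + Z/(((-252 - 24571)/(-14027 + 5230))) = (√(2609 + 11520) - 7952)/(-449) - 5987*(-14027 + 5230)/(-252 - 24571) = (√14129 - 7952)*(-1/449) - 5987/((-24823/(-8797))) = (-7952 + √14129)*(-1/449) - 5987/((-24823*(-1/8797))) = (7952/449 - √14129/449) - 5987/24823/8797 = (7952/449 - √14129/449) - 5987*8797/24823 = (7952/449 - √14129/449) - 52667639/24823 = -23450377415/11145527 - √14129/449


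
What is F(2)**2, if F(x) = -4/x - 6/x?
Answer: 25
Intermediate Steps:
F(x) = -10/x
F(2)**2 = (-10/2)**2 = (-10*1/2)**2 = (-5)**2 = 25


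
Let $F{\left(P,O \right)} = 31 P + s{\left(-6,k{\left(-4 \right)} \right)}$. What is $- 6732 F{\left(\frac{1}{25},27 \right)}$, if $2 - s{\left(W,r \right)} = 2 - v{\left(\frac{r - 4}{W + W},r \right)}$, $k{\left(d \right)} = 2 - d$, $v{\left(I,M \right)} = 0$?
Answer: $- \frac{208692}{25} \approx -8347.7$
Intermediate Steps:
$s{\left(W,r \right)} = 0$ ($s{\left(W,r \right)} = 2 - \left(2 - 0\right) = 2 - \left(2 + 0\right) = 2 - 2 = 0$)
$F{\left(P,O \right)} = 31 P$ ($F{\left(P,O \right)} = 31 P + 0 = 31 P$)
$- 6732 F{\left(\frac{1}{25},27 \right)} = - 6732 \cdot \frac{31}{25} = - 6732 \cdot 31 \cdot \frac{1}{25} = \left(-6732\right) \frac{31}{25} = - \frac{208692}{25}$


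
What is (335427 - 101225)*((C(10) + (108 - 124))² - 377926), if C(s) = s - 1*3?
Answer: -88492054690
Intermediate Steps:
C(s) = -3 + s (C(s) = s - 3 = -3 + s)
(335427 - 101225)*((C(10) + (108 - 124))² - 377926) = (335427 - 101225)*(((-3 + 10) + (108 - 124))² - 377926) = 234202*((7 - 16)² - 377926) = 234202*((-9)² - 377926) = 234202*(81 - 377926) = 234202*(-377845) = -88492054690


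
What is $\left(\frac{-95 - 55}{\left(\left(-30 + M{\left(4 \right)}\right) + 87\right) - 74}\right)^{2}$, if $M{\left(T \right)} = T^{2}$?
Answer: $22500$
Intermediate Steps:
$\left(\frac{-95 - 55}{\left(\left(-30 + M{\left(4 \right)}\right) + 87\right) - 74}\right)^{2} = \left(\frac{-95 - 55}{\left(\left(-30 + 4^{2}\right) + 87\right) - 74}\right)^{2} = \left(- \frac{150}{\left(\left(-30 + 16\right) + 87\right) - 74}\right)^{2} = \left(- \frac{150}{\left(-14 + 87\right) - 74}\right)^{2} = \left(- \frac{150}{73 - 74}\right)^{2} = \left(- \frac{150}{-1}\right)^{2} = \left(\left(-150\right) \left(-1\right)\right)^{2} = 150^{2} = 22500$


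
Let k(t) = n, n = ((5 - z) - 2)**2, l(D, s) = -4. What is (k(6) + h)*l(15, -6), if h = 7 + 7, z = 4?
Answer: -60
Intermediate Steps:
h = 14
n = 1 (n = ((5 - 1*4) - 2)**2 = ((5 - 4) - 2)**2 = (1 - 2)**2 = (-1)**2 = 1)
k(t) = 1
(k(6) + h)*l(15, -6) = (1 + 14)*(-4) = 15*(-4) = -60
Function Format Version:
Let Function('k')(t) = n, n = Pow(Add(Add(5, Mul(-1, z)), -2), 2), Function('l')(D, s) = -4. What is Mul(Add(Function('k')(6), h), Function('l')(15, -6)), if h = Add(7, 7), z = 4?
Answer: -60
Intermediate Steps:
h = 14
n = 1 (n = Pow(Add(Add(5, Mul(-1, 4)), -2), 2) = Pow(Add(Add(5, -4), -2), 2) = Pow(Add(1, -2), 2) = Pow(-1, 2) = 1)
Function('k')(t) = 1
Mul(Add(Function('k')(6), h), Function('l')(15, -6)) = Mul(Add(1, 14), -4) = Mul(15, -4) = -60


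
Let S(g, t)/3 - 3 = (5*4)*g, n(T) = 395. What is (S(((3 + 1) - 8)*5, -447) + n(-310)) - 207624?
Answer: -208420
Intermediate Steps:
S(g, t) = 9 + 60*g (S(g, t) = 9 + 3*((5*4)*g) = 9 + 3*(20*g) = 9 + 60*g)
(S(((3 + 1) - 8)*5, -447) + n(-310)) - 207624 = ((9 + 60*(((3 + 1) - 8)*5)) + 395) - 207624 = ((9 + 60*((4 - 8)*5)) + 395) - 207624 = ((9 + 60*(-4*5)) + 395) - 207624 = ((9 + 60*(-20)) + 395) - 207624 = ((9 - 1200) + 395) - 207624 = (-1191 + 395) - 207624 = -796 - 207624 = -208420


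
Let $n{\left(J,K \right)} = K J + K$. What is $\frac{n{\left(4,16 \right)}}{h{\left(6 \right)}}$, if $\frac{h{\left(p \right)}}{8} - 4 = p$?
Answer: $1$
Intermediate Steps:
$h{\left(p \right)} = 32 + 8 p$
$n{\left(J,K \right)} = K + J K$ ($n{\left(J,K \right)} = J K + K = K + J K$)
$\frac{n{\left(4,16 \right)}}{h{\left(6 \right)}} = \frac{16 \left(1 + 4\right)}{32 + 8 \cdot 6} = \frac{16 \cdot 5}{32 + 48} = \frac{80}{80} = 80 \cdot \frac{1}{80} = 1$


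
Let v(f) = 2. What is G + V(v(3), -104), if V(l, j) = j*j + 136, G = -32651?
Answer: -21699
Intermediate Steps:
V(l, j) = 136 + j**2 (V(l, j) = j**2 + 136 = 136 + j**2)
G + V(v(3), -104) = -32651 + (136 + (-104)**2) = -32651 + (136 + 10816) = -32651 + 10952 = -21699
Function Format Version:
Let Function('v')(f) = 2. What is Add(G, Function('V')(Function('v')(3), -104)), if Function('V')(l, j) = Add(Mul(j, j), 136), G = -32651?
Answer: -21699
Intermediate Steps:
Function('V')(l, j) = Add(136, Pow(j, 2)) (Function('V')(l, j) = Add(Pow(j, 2), 136) = Add(136, Pow(j, 2)))
Add(G, Function('V')(Function('v')(3), -104)) = Add(-32651, Add(136, Pow(-104, 2))) = Add(-32651, Add(136, 10816)) = Add(-32651, 10952) = -21699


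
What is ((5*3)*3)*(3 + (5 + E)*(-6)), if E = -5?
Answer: 135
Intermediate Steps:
((5*3)*3)*(3 + (5 + E)*(-6)) = ((5*3)*3)*(3 + (5 - 5)*(-6)) = (15*3)*(3 + 0*(-6)) = 45*(3 + 0) = 45*3 = 135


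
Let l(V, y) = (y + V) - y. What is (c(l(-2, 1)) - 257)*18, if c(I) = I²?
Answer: -4554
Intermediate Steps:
l(V, y) = V (l(V, y) = (V + y) - y = V)
(c(l(-2, 1)) - 257)*18 = ((-2)² - 257)*18 = (4 - 257)*18 = -253*18 = -4554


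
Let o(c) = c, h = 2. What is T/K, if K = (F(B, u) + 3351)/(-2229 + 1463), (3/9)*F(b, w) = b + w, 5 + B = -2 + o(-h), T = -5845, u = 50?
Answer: 2238635/1737 ≈ 1288.8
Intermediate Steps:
B = -9 (B = -5 + (-2 - 1*2) = -5 + (-2 - 2) = -5 - 4 = -9)
F(b, w) = 3*b + 3*w (F(b, w) = 3*(b + w) = 3*b + 3*w)
K = -1737/383 (K = ((3*(-9) + 3*50) + 3351)/(-2229 + 1463) = ((-27 + 150) + 3351)/(-766) = (123 + 3351)*(-1/766) = 3474*(-1/766) = -1737/383 ≈ -4.5352)
T/K = -5845/(-1737/383) = -5845*(-383/1737) = 2238635/1737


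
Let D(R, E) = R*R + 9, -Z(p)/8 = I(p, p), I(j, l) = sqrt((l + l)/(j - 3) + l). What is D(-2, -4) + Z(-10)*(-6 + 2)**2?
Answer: 13 - 128*I*sqrt(1430)/13 ≈ 13.0 - 372.34*I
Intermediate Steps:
I(j, l) = sqrt(l + 2*l/(-3 + j)) (I(j, l) = sqrt((2*l)/(-3 + j) + l) = sqrt(2*l/(-3 + j) + l) = sqrt(l + 2*l/(-3 + j)))
Z(p) = -8*sqrt(p*(-1 + p)/(-3 + p))
D(R, E) = 9 + R**2 (D(R, E) = R**2 + 9 = 9 + R**2)
D(-2, -4) + Z(-10)*(-6 + 2)**2 = (9 + (-2)**2) + (-8*I*sqrt(110)*sqrt(-1/(-3 - 10)))*(-6 + 2)**2 = (9 + 4) - 8*I*sqrt(110)*sqrt(-1/(-13))*(-4)**2 = 13 - 8*I*sqrt(1430)/13*16 = 13 - 128*I*sqrt(1430)/13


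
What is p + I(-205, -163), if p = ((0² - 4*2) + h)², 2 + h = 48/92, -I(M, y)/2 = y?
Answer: 219978/529 ≈ 415.84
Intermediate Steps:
I(M, y) = -2*y
h = -34/23 (h = -2 + 48/92 = -2 + 48*(1/92) = -2 + 12/23 = -34/23 ≈ -1.4783)
p = 47524/529 (p = ((0² - 4*2) - 34/23)² = ((0 - 8) - 34/23)² = (-8 - 34/23)² = (-218/23)² = 47524/529 ≈ 89.837)
p + I(-205, -163) = 47524/529 - 2*(-163) = 47524/529 + 326 = 219978/529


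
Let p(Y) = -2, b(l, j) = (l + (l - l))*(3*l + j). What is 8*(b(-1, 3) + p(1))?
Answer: -16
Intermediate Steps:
b(l, j) = l*(j + 3*l) (b(l, j) = (l + 0)*(j + 3*l) = l*(j + 3*l))
8*(b(-1, 3) + p(1)) = 8*(-(3 + 3*(-1)) - 2) = 8*(-(3 - 3) - 2) = 8*(-1*0 - 2) = 8*(0 - 2) = 8*(-2) = -16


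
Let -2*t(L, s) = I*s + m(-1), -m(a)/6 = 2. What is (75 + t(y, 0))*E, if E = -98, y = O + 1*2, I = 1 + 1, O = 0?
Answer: -7938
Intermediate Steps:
m(a) = -12 (m(a) = -6*2 = -12)
I = 2
y = 2 (y = 0 + 1*2 = 0 + 2 = 2)
t(L, s) = 6 - s (t(L, s) = -(2*s - 12)/2 = -(-12 + 2*s)/2 = 6 - s)
(75 + t(y, 0))*E = (75 + (6 - 1*0))*(-98) = (75 + (6 + 0))*(-98) = (75 + 6)*(-98) = 81*(-98) = -7938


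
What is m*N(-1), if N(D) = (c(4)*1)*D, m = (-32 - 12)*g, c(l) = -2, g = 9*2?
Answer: -1584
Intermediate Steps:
g = 18
m = -792 (m = (-32 - 12)*18 = -44*18 = -792)
N(D) = -2*D (N(D) = (-2*1)*D = -2*D)
m*N(-1) = -(-1584)*(-1) = -792*2 = -1584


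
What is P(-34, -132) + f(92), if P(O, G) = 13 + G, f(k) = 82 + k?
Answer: 55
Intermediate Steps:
P(-34, -132) + f(92) = (13 - 132) + (82 + 92) = -119 + 174 = 55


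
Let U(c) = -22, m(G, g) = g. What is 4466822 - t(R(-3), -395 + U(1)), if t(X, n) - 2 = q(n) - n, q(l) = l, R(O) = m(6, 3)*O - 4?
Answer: 4466820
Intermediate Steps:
R(O) = -4 + 3*O (R(O) = 3*O - 4 = -4 + 3*O)
t(X, n) = 2 (t(X, n) = 2 + (n - n) = 2 + 0 = 2)
4466822 - t(R(-3), -395 + U(1)) = 4466822 - 1*2 = 4466822 - 2 = 4466820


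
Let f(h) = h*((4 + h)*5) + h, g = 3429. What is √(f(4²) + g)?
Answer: √5045 ≈ 71.028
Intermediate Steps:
f(h) = h + h*(20 + 5*h) (f(h) = h*(20 + 5*h) + h = h + h*(20 + 5*h))
√(f(4²) + g) = √(4²*(21 + 5*4²) + 3429) = √(16*(21 + 5*16) + 3429) = √(16*(21 + 80) + 3429) = √(16*101 + 3429) = √(1616 + 3429) = √5045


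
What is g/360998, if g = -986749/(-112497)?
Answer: 986749/40611192006 ≈ 2.4297e-5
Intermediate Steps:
g = 986749/112497 (g = -986749*(-1/112497) = 986749/112497 ≈ 8.7713)
g/360998 = (986749/112497)/360998 = (986749/112497)*(1/360998) = 986749/40611192006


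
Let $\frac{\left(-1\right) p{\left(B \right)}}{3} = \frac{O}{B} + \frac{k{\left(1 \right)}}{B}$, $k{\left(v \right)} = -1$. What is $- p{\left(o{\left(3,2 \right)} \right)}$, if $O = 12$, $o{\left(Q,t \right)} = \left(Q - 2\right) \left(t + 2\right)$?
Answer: $\frac{33}{4} \approx 8.25$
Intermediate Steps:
$o{\left(Q,t \right)} = \left(-2 + Q\right) \left(2 + t\right)$
$p{\left(B \right)} = - \frac{33}{B}$ ($p{\left(B \right)} = - 3 \left(\frac{12}{B} - \frac{1}{B}\right) = - 3 \frac{11}{B} = - \frac{33}{B}$)
$- p{\left(o{\left(3,2 \right)} \right)} = - \frac{-33}{-4 - 4 + 2 \cdot 3 + 3 \cdot 2} = - \frac{-33}{-4 - 4 + 6 + 6} = - \frac{-33}{4} = \left(-1\right) \left(- \frac{33}{4}\right) = \frac{33}{4}$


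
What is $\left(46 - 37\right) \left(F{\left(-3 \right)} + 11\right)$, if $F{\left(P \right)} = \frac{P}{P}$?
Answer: $108$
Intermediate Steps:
$F{\left(P \right)} = 1$
$\left(46 - 37\right) \left(F{\left(-3 \right)} + 11\right) = \left(46 - 37\right) \left(1 + 11\right) = 9 \cdot 12 = 108$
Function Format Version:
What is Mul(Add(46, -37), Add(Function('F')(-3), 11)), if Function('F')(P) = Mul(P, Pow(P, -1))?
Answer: 108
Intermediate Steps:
Function('F')(P) = 1
Mul(Add(46, -37), Add(Function('F')(-3), 11)) = Mul(Add(46, -37), Add(1, 11)) = Mul(9, 12) = 108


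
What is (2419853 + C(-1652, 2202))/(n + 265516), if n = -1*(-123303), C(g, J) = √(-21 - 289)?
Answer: 2419853/388819 + I*√310/388819 ≈ 6.2236 + 4.5283e-5*I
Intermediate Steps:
C(g, J) = I*√310 (C(g, J) = √(-310) = I*√310)
n = 123303
(2419853 + C(-1652, 2202))/(n + 265516) = (2419853 + I*√310)/(123303 + 265516) = (2419853 + I*√310)/388819 = (2419853 + I*√310)*(1/388819) = 2419853/388819 + I*√310/388819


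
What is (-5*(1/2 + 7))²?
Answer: 5625/4 ≈ 1406.3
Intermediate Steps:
(-5*(1/2 + 7))² = (-5*(½ + 7))² = (-5*15/2)² = (-75/2)² = 5625/4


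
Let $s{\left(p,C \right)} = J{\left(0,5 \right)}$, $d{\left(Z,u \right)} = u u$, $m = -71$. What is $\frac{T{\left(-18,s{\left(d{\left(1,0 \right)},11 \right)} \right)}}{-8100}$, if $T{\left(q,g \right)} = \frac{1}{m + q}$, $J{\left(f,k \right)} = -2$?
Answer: $\frac{1}{720900} \approx 1.3872 \cdot 10^{-6}$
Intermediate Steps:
$d{\left(Z,u \right)} = u^{2}$
$s{\left(p,C \right)} = -2$
$T{\left(q,g \right)} = \frac{1}{-71 + q}$
$\frac{T{\left(-18,s{\left(d{\left(1,0 \right)},11 \right)} \right)}}{-8100} = \frac{1}{\left(-71 - 18\right) \left(-8100\right)} = \frac{1}{-89} \left(- \frac{1}{8100}\right) = \left(- \frac{1}{89}\right) \left(- \frac{1}{8100}\right) = \frac{1}{720900}$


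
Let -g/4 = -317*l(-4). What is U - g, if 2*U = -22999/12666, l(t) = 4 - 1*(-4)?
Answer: -256990807/25332 ≈ -10145.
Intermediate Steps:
l(t) = 8 (l(t) = 4 + 4 = 8)
g = 10144 (g = -(-1268)*8 = -4*(-2536) = 10144)
U = -22999/25332 (U = (-22999/12666)/2 = (-22999*1/12666)/2 = (½)*(-22999/12666) = -22999/25332 ≈ -0.90790)
U - g = -22999/25332 - 1*10144 = -22999/25332 - 10144 = -256990807/25332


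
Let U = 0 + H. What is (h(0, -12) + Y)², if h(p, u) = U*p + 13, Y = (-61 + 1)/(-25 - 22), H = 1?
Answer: 450241/2209 ≈ 203.82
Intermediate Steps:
Y = 60/47 (Y = -60/(-47) = -60*(-1/47) = 60/47 ≈ 1.2766)
U = 1 (U = 0 + 1 = 1)
h(p, u) = 13 + p (h(p, u) = 1*p + 13 = p + 13 = 13 + p)
(h(0, -12) + Y)² = ((13 + 0) + 60/47)² = (13 + 60/47)² = (671/47)² = 450241/2209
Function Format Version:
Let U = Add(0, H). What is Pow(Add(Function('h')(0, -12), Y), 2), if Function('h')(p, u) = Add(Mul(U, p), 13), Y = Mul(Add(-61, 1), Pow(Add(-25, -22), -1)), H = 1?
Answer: Rational(450241, 2209) ≈ 203.82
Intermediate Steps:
Y = Rational(60, 47) (Y = Mul(-60, Pow(-47, -1)) = Mul(-60, Rational(-1, 47)) = Rational(60, 47) ≈ 1.2766)
U = 1 (U = Add(0, 1) = 1)
Function('h')(p, u) = Add(13, p) (Function('h')(p, u) = Add(Mul(1, p), 13) = Add(p, 13) = Add(13, p))
Pow(Add(Function('h')(0, -12), Y), 2) = Pow(Add(Add(13, 0), Rational(60, 47)), 2) = Pow(Add(13, Rational(60, 47)), 2) = Pow(Rational(671, 47), 2) = Rational(450241, 2209)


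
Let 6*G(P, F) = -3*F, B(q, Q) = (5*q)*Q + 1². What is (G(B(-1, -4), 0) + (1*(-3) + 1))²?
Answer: 4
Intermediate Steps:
B(q, Q) = 1 + 5*Q*q (B(q, Q) = 5*Q*q + 1 = 1 + 5*Q*q)
G(P, F) = -F/2 (G(P, F) = (-3*F)/6 = -F/2)
(G(B(-1, -4), 0) + (1*(-3) + 1))² = (-½*0 + (1*(-3) + 1))² = (0 + (-3 + 1))² = (0 - 2)² = (-2)² = 4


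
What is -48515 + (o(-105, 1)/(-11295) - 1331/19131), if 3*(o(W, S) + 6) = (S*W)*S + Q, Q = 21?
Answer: -3494453645122/72028215 ≈ -48515.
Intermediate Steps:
o(W, S) = 1 + W*S²/3 (o(W, S) = -6 + ((S*W)*S + 21)/3 = -6 + (W*S² + 21)/3 = -6 + (21 + W*S²)/3 = -6 + (7 + W*S²/3) = 1 + W*S²/3)
-48515 + (o(-105, 1)/(-11295) - 1331/19131) = -48515 + ((1 + (⅓)*(-105)*1²)/(-11295) - 1331/19131) = -48515 + ((1 + (⅓)*(-105)*1)*(-1/11295) - 1331*1/19131) = -48515 + ((1 - 35)*(-1/11295) - 1331/19131) = -48515 + (-34*(-1/11295) - 1331/19131) = -48515 + (34/11295 - 1331/19131) = -48515 - 4794397/72028215 = -3494453645122/72028215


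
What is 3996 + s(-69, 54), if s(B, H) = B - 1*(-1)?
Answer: 3928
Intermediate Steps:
s(B, H) = 1 + B (s(B, H) = B + 1 = 1 + B)
3996 + s(-69, 54) = 3996 + (1 - 69) = 3996 - 68 = 3928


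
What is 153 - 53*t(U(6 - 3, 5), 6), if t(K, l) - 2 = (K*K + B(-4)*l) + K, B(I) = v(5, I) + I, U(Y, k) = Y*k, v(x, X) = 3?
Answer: -12355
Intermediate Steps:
B(I) = 3 + I
t(K, l) = 2 + K + K**2 - l (t(K, l) = 2 + ((K*K + (3 - 4)*l) + K) = 2 + ((K**2 - l) + K) = 2 + (K + K**2 - l) = 2 + K + K**2 - l)
153 - 53*t(U(6 - 3, 5), 6) = 153 - 53*(2 + (6 - 3)*5 + ((6 - 3)*5)**2 - 1*6) = 153 - 53*(2 + 3*5 + (3*5)**2 - 6) = 153 - 53*(2 + 15 + 15**2 - 6) = 153 - 53*(2 + 15 + 225 - 6) = 153 - 53*236 = 153 - 12508 = -12355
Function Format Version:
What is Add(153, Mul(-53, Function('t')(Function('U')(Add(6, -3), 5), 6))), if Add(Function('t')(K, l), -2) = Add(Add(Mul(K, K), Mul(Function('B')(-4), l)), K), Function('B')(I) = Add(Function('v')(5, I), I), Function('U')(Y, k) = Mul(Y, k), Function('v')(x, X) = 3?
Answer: -12355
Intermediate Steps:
Function('B')(I) = Add(3, I)
Function('t')(K, l) = Add(2, K, Pow(K, 2), Mul(-1, l)) (Function('t')(K, l) = Add(2, Add(Add(Mul(K, K), Mul(Add(3, -4), l)), K)) = Add(2, Add(Add(Pow(K, 2), Mul(-1, l)), K)) = Add(2, Add(K, Pow(K, 2), Mul(-1, l))) = Add(2, K, Pow(K, 2), Mul(-1, l)))
Add(153, Mul(-53, Function('t')(Function('U')(Add(6, -3), 5), 6))) = Add(153, Mul(-53, Add(2, Mul(Add(6, -3), 5), Pow(Mul(Add(6, -3), 5), 2), Mul(-1, 6)))) = Add(153, Mul(-53, Add(2, Mul(3, 5), Pow(Mul(3, 5), 2), -6))) = Add(153, Mul(-53, Add(2, 15, Pow(15, 2), -6))) = Add(153, Mul(-53, Add(2, 15, 225, -6))) = Add(153, Mul(-53, 236)) = Add(153, -12508) = -12355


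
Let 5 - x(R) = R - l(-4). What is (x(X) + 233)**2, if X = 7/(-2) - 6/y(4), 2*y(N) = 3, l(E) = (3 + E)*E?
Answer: 249001/4 ≈ 62250.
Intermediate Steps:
l(E) = E*(3 + E)
y(N) = 3/2 (y(N) = (1/2)*3 = 3/2)
X = -15/2 (X = 7/(-2) - 6/3/2 = 7*(-1/2) - 6*2/3 = -7/2 - 4 = -15/2 ≈ -7.5000)
x(R) = 9 - R (x(R) = 5 - (R - (-4)*(3 - 4)) = 5 - (R - (-4)*(-1)) = 5 - (R - 1*4) = 5 - (R - 4) = 5 - (-4 + R) = 5 + (4 - R) = 9 - R)
(x(X) + 233)**2 = ((9 - 1*(-15/2)) + 233)**2 = ((9 + 15/2) + 233)**2 = (33/2 + 233)**2 = (499/2)**2 = 249001/4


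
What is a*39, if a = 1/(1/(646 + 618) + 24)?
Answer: 49296/30337 ≈ 1.6249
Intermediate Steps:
a = 1264/30337 (a = 1/(1/1264 + 24) = 1/(30337/1264) = 1264/30337 ≈ 0.041665)
a*39 = (1264/30337)*39 = 49296/30337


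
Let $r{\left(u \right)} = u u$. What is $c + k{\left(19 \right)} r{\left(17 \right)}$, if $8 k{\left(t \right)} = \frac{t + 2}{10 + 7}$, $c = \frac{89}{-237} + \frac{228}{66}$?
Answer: $\frac{994915}{20856} \approx 47.704$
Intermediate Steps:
$c = \frac{8027}{2607}$ ($c = 89 \left(- \frac{1}{237}\right) + 228 \cdot \frac{1}{66} = - \frac{89}{237} + \frac{38}{11} = \frac{8027}{2607} \approx 3.079$)
$r{\left(u \right)} = u^{2}$
$k{\left(t \right)} = \frac{1}{68} + \frac{t}{136}$ ($k{\left(t \right)} = \frac{\left(t + 2\right) \frac{1}{10 + 7}}{8} = \frac{\left(2 + t\right) \frac{1}{17}}{8} = \frac{\frac{2}{17} + \frac{t}{17}}{8} = \frac{1}{68} + \frac{t}{136}$)
$c + k{\left(19 \right)} r{\left(17 \right)} = \frac{8027}{2607} + \left(\frac{1}{68} + \frac{1}{136} \cdot 19\right) 17^{2} = \frac{8027}{2607} + \left(\frac{1}{68} + \frac{19}{136}\right) 289 = \frac{8027}{2607} + \frac{21}{136} \cdot 289 = \frac{8027}{2607} + \frac{357}{8} = \frac{994915}{20856}$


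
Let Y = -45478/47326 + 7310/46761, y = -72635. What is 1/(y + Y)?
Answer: -1106505543/80371920437654 ≈ -1.3767e-5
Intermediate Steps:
Y = -890321849/1106505543 (Y = -45478*1/47326 + 7310*(1/46761) = -22739/23663 + 7310/46761 = -890321849/1106505543 ≈ -0.80462)
1/(y + Y) = 1/(-72635 - 890321849/1106505543) = 1/(-80371920437654/1106505543) = -1106505543/80371920437654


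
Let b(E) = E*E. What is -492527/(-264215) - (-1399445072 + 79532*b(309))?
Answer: -233805733885539/37745 ≈ -6.1943e+9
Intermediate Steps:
b(E) = E²
-492527/(-264215) - (-1399445072 + 79532*b(309)) = -492527/(-264215) - 79532/(1/(-17596 + 309²)) = -492527*(-1/264215) - 79532/(1/(-17596 + 95481)) = 70361/37745 - 79532/(1/77885) = 70361/37745 - 79532/1/77885 = 70361/37745 - 79532*77885 = 70361/37745 - 6194349820 = -233805733885539/37745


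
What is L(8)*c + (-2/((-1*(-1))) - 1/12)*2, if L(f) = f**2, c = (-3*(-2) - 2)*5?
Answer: 7655/6 ≈ 1275.8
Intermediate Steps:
c = 20 (c = (6 - 2)*5 = 4*5 = 20)
L(8)*c + (-2/((-1*(-1))) - 1/12)*2 = 8**2*20 + (-2/((-1*(-1))) - 1/12)*2 = 64*20 + (-2/1 - 1*1/12)*2 = 1280 + (-2*1 - 1/12)*2 = 1280 + (-2 - 1/12)*2 = 1280 - 25/12*2 = 1280 - 25/6 = 7655/6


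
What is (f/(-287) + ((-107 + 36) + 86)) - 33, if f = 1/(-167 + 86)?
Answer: -418445/23247 ≈ -18.000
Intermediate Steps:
f = -1/81 (f = 1/(-81) = -1/81 ≈ -0.012346)
(f/(-287) + ((-107 + 36) + 86)) - 33 = (-1/81/(-287) + ((-107 + 36) + 86)) - 33 = (-1/81*(-1/287) + (-71 + 86)) - 33 = (1/23247 + 15) - 33 = 348706/23247 - 33 = -418445/23247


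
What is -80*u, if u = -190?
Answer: 15200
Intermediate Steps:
-80*u = -80*(-190) = 15200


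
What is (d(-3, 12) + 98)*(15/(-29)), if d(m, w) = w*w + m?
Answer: -3585/29 ≈ -123.62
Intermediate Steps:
d(m, w) = m + w² (d(m, w) = w² + m = m + w²)
(d(-3, 12) + 98)*(15/(-29)) = ((-3 + 12²) + 98)*(15/(-29)) = ((-3 + 144) + 98)*(15*(-1/29)) = (141 + 98)*(-15/29) = 239*(-15/29) = -3585/29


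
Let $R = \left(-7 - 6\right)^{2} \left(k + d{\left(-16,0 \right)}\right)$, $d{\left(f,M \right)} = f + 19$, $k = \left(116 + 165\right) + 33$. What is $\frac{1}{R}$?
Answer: $\frac{1}{53573} \approx 1.8666 \cdot 10^{-5}$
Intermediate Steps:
$k = 314$ ($k = 281 + 33 = 314$)
$d{\left(f,M \right)} = 19 + f$
$R = 53573$ ($R = \left(-7 - 6\right)^{2} \left(314 + \left(19 - 16\right)\right) = \left(-13\right)^{2} \left(314 + 3\right) = 169 \cdot 317 = 53573$)
$\frac{1}{R} = \frac{1}{53573}$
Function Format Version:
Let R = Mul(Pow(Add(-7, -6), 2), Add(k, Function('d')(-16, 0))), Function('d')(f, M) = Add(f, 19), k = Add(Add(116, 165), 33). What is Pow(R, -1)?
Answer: Rational(1, 53573) ≈ 1.8666e-5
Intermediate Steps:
k = 314 (k = Add(281, 33) = 314)
Function('d')(f, M) = Add(19, f)
R = 53573 (R = Mul(Pow(Add(-7, -6), 2), Add(314, Add(19, -16))) = Mul(Pow(-13, 2), Add(314, 3)) = Mul(169, 317) = 53573)
Pow(R, -1) = Pow(53573, -1) = Rational(1, 53573)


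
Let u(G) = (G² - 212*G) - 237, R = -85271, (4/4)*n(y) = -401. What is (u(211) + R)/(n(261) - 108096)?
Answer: 85719/108497 ≈ 0.79006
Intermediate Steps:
n(y) = -401
u(G) = -237 + G² - 212*G
(u(211) + R)/(n(261) - 108096) = ((-237 + 211² - 212*211) - 85271)/(-401 - 108096) = ((-237 + 44521 - 44732) - 85271)/(-108497) = (-448 - 85271)*(-1/108497) = -85719*(-1/108497) = 85719/108497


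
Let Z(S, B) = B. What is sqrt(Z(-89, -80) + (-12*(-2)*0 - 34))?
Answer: I*sqrt(114) ≈ 10.677*I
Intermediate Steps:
sqrt(Z(-89, -80) + (-12*(-2)*0 - 34)) = sqrt(-80 + (-12*(-2)*0 - 34)) = sqrt(-80 + (24*0 - 34)) = sqrt(-80 + (0 - 34)) = sqrt(-80 - 34) = sqrt(-114) = I*sqrt(114)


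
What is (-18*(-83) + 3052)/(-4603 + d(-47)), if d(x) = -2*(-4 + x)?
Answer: -4546/4501 ≈ -1.0100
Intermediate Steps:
d(x) = 8 - 2*x
(-18*(-83) + 3052)/(-4603 + d(-47)) = (-18*(-83) + 3052)/(-4603 + (8 - 2*(-47))) = (1494 + 3052)/(-4603 + (8 + 94)) = 4546/(-4603 + 102) = 4546/(-4501) = 4546*(-1/4501) = -4546/4501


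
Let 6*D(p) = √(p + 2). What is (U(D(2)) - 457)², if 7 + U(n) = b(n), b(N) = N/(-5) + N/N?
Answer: 48246916/225 ≈ 2.1443e+5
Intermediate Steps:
D(p) = √(2 + p)/6 (D(p) = √(p + 2)/6 = √(2 + p)/6)
b(N) = 1 - N/5 (b(N) = N*(-⅕) + 1 = -N/5 + 1 = 1 - N/5)
U(n) = -6 - n/5 (U(n) = -7 + (1 - n/5) = -6 - n/5)
(U(D(2)) - 457)² = ((-6 - √(2 + 2)/30) - 457)² = ((-6 - √4/30) - 457)² = ((-6 - 2/30) - 457)² = ((-6 - ⅕*⅓) - 457)² = ((-6 - 1/15) - 457)² = (-91/15 - 457)² = (-6946/15)² = 48246916/225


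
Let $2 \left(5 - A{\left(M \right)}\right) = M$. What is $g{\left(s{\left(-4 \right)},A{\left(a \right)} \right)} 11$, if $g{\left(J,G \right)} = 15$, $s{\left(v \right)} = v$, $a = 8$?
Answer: $165$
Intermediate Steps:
$A{\left(M \right)} = 5 - \frac{M}{2}$
$g{\left(s{\left(-4 \right)},A{\left(a \right)} \right)} 11 = 15 \cdot 11 = 165$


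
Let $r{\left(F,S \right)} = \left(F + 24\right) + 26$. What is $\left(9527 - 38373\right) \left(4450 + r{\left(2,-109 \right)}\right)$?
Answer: $-129864692$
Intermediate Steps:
$r{\left(F,S \right)} = 50 + F$ ($r{\left(F,S \right)} = \left(24 + F\right) + 26 = 50 + F$)
$\left(9527 - 38373\right) \left(4450 + r{\left(2,-109 \right)}\right) = \left(9527 - 38373\right) \left(4450 + \left(50 + 2\right)\right) = - 28846 \left(4450 + 52\right) = \left(-28846\right) 4502 = -129864692$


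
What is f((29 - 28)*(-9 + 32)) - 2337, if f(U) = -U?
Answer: -2360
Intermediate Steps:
f((29 - 28)*(-9 + 32)) - 2337 = -(29 - 28)*(-9 + 32) - 2337 = -23 - 2337 = -2360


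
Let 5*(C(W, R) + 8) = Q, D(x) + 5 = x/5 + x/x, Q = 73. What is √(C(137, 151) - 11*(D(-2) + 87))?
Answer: I*√902 ≈ 30.033*I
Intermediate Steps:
D(x) = -4 + x/5 (D(x) = -5 + (x/5 + x/x) = -5 + (x*(⅕) + 1) = -5 + (x/5 + 1) = -5 + (1 + x/5) = -4 + x/5)
C(W, R) = 33/5 (C(W, R) = -8 + (⅕)*73 = -8 + 73/5 = 33/5)
√(C(137, 151) - 11*(D(-2) + 87)) = √(33/5 - 11*((-4 + (⅕)*(-2)) + 87)) = √(33/5 - 11*((-4 - ⅖) + 87)) = √(33/5 - 11*(-22/5 + 87)) = √(33/5 - 11*413/5) = √(33/5 - 4543/5) = √(-902) = I*√902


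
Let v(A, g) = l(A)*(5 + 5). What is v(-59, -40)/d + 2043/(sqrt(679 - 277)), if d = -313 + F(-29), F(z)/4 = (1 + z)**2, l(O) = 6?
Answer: 20/941 + 681*sqrt(402)/134 ≈ 101.92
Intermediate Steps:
F(z) = 4*(1 + z)**2
v(A, g) = 60 (v(A, g) = 6*(5 + 5) = 6*10 = 60)
d = 2823 (d = -313 + 4*(1 - 29)**2 = -313 + 4*(-28)**2 = -313 + 4*784 = -313 + 3136 = 2823)
v(-59, -40)/d + 2043/(sqrt(679 - 277)) = 60/2823 + 2043/(sqrt(679 - 277)) = 60*(1/2823) + 2043/(sqrt(402)) = 20/941 + 2043*(sqrt(402)/402) = 20/941 + 681*sqrt(402)/134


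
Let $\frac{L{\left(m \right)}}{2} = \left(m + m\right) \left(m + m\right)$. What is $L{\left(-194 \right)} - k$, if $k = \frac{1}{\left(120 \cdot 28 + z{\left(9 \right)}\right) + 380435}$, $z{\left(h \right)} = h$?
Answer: $\frac{115558778751}{383804} \approx 3.0109 \cdot 10^{5}$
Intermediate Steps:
$L{\left(m \right)} = 8 m^{2}$ ($L{\left(m \right)} = 2 \left(m + m\right) \left(m + m\right) = 2 \cdot 2 m 2 m = 2 \cdot 4 m^{2} = 8 m^{2}$)
$k = \frac{1}{383804}$ ($k = \frac{1}{\left(120 \cdot 28 + 9\right) + 380435} = \frac{1}{\left(3360 + 9\right) + 380435} = \frac{1}{3369 + 380435} = \frac{1}{383804} \approx 2.6055 \cdot 10^{-6}$)
$L{\left(-194 \right)} - k = 8 \left(-194\right)^{2} - \frac{1}{383804} = 8 \cdot 37636 - \frac{1}{383804} = 301088 - \frac{1}{383804} = \frac{115558778751}{383804}$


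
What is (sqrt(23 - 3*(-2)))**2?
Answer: 29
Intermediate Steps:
(sqrt(23 - 3*(-2)))**2 = (sqrt(23 + 6))**2 = (sqrt(29))**2 = 29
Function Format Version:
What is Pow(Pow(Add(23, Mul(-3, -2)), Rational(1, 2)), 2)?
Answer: 29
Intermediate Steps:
Pow(Pow(Add(23, Mul(-3, -2)), Rational(1, 2)), 2) = Pow(Pow(Add(23, 6), Rational(1, 2)), 2) = Pow(Pow(29, Rational(1, 2)), 2) = 29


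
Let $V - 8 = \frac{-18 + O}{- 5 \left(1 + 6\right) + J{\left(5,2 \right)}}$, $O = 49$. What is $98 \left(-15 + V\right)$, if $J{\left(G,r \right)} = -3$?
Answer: $- \frac{14553}{19} \approx -765.95$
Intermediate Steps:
$V = \frac{273}{38}$ ($V = 8 + \frac{-18 + 49}{- 5 \left(1 + 6\right) - 3} = 8 + \frac{31}{\left(-5\right) 7 - 3} = 8 + \frac{31}{-35 - 3} = 8 + \frac{31}{-38} = 8 + 31 \left(- \frac{1}{38}\right) = 8 - \frac{31}{38} = \frac{273}{38} \approx 7.1842$)
$98 \left(-15 + V\right) = 98 \left(-15 + \frac{273}{38}\right) = 98 \left(- \frac{297}{38}\right) = - \frac{14553}{19}$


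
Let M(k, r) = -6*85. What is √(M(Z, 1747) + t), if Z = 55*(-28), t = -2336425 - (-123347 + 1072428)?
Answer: 32*I*√3209 ≈ 1812.7*I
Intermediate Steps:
t = -3285506 (t = -2336425 - 1*949081 = -2336425 - 949081 = -3285506)
Z = -1540
M(k, r) = -510
√(M(Z, 1747) + t) = √(-510 - 3285506) = √(-3286016) = 32*I*√3209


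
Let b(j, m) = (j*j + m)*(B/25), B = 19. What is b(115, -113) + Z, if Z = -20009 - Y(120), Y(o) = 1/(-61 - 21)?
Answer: -20589929/2050 ≈ -10044.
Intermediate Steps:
Y(o) = -1/82 (Y(o) = 1/(-82) = -1/82)
b(j, m) = 19*m/25 + 19*j²/25 (b(j, m) = (j*j + m)*(19/25) = (j² + m)*(19*(1/25)) = (m + j²)*(19/25) = 19*m/25 + 19*j²/25)
Z = -1640737/82 (Z = -20009 - 1*(-1/82) = -20009 + 1/82 = -1640737/82 ≈ -20009.)
b(115, -113) + Z = ((19/25)*(-113) + (19/25)*115²) - 1640737/82 = (-2147/25 + (19/25)*13225) - 1640737/82 = (-2147/25 + 10051) - 1640737/82 = 249128/25 - 1640737/82 = -20589929/2050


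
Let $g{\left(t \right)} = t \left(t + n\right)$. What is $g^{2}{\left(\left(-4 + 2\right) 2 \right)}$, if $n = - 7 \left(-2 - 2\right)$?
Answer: $9216$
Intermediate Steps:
$n = 28$ ($n = \left(-7\right) \left(-4\right) = 28$)
$g{\left(t \right)} = t \left(28 + t\right)$ ($g{\left(t \right)} = t \left(t + 28\right) = t \left(28 + t\right)$)
$g^{2}{\left(\left(-4 + 2\right) 2 \right)} = \left(\left(-4 + 2\right) 2 \left(28 + \left(-4 + 2\right) 2\right)\right)^{2} = \left(\left(-2\right) 2 \left(28 - 4\right)\right)^{2} = \left(- 4 \left(28 - 4\right)\right)^{2} = \left(\left(-4\right) 24\right)^{2} = \left(-96\right)^{2} = 9216$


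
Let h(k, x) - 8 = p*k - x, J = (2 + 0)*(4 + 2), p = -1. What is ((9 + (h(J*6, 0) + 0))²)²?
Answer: 9150625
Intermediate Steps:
J = 12 (J = 2*6 = 12)
h(k, x) = 8 - k - x (h(k, x) = 8 + (-k - x) = 8 - k - x)
((9 + (h(J*6, 0) + 0))²)² = ((9 + ((8 - 12*6 - 1*0) + 0))²)² = ((9 + ((8 - 1*72 + 0) + 0))²)² = ((9 + ((8 - 72 + 0) + 0))²)² = ((9 + (-64 + 0))²)² = ((9 - 64)²)² = ((-55)²)² = 3025² = 9150625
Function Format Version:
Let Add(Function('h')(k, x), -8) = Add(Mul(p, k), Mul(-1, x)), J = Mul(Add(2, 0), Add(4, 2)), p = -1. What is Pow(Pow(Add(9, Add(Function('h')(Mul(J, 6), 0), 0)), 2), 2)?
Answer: 9150625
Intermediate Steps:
J = 12 (J = Mul(2, 6) = 12)
Function('h')(k, x) = Add(8, Mul(-1, k), Mul(-1, x)) (Function('h')(k, x) = Add(8, Add(Mul(-1, k), Mul(-1, x))) = Add(8, Mul(-1, k), Mul(-1, x)))
Pow(Pow(Add(9, Add(Function('h')(Mul(J, 6), 0), 0)), 2), 2) = Pow(Pow(Add(9, Add(Add(8, Mul(-1, Mul(12, 6)), Mul(-1, 0)), 0)), 2), 2) = Pow(Pow(Add(9, Add(Add(8, Mul(-1, 72), 0), 0)), 2), 2) = Pow(Pow(Add(9, Add(Add(8, -72, 0), 0)), 2), 2) = Pow(Pow(Add(9, Add(-64, 0)), 2), 2) = Pow(Pow(Add(9, -64), 2), 2) = Pow(Pow(-55, 2), 2) = Pow(3025, 2) = 9150625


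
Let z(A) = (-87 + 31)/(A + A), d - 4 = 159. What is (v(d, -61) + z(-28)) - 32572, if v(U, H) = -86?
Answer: -32657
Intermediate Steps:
d = 163 (d = 4 + 159 = 163)
z(A) = -28/A (z(A) = -56*1/(2*A) = -28/A)
(v(d, -61) + z(-28)) - 32572 = (-86 - 28/(-28)) - 32572 = (-86 - 28*(-1/28)) - 32572 = (-86 + 1) - 32572 = -85 - 32572 = -32657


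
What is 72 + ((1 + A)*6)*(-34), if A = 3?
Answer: -744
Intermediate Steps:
72 + ((1 + A)*6)*(-34) = 72 + ((1 + 3)*6)*(-34) = 72 + (4*6)*(-34) = 72 + 24*(-34) = 72 - 816 = -744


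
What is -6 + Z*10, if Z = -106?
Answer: -1066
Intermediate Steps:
-6 + Z*10 = -6 - 106*10 = -6 - 1060 = -1066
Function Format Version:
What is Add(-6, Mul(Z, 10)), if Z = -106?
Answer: -1066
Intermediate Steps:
Add(-6, Mul(Z, 10)) = Add(-6, Mul(-106, 10)) = Add(-6, -1060) = -1066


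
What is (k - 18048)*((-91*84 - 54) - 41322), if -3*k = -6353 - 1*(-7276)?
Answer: 899794780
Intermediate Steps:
k = -923/3 (k = -(-6353 - 1*(-7276))/3 = -(-6353 + 7276)/3 = -⅓*923 = -923/3 ≈ -307.67)
(k - 18048)*((-91*84 - 54) - 41322) = (-923/3 - 18048)*((-91*84 - 54) - 41322) = -55067*((-7644 - 54) - 41322)/3 = -55067*(-7698 - 41322)/3 = -55067/3*(-49020) = 899794780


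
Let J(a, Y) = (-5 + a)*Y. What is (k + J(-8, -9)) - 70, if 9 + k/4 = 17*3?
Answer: 215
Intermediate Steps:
k = 168 (k = -36 + 4*(17*3) = -36 + 4*51 = -36 + 204 = 168)
J(a, Y) = Y*(-5 + a)
(k + J(-8, -9)) - 70 = (168 - 9*(-5 - 8)) - 70 = (168 - 9*(-13)) - 70 = (168 + 117) - 70 = 285 - 70 = 215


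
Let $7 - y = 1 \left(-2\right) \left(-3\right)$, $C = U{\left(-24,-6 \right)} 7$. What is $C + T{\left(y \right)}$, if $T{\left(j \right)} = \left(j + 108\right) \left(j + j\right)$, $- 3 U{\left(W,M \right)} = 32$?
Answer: $\frac{430}{3} \approx 143.33$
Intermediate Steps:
$U{\left(W,M \right)} = - \frac{32}{3}$ ($U{\left(W,M \right)} = \left(- \frac{1}{3}\right) 32 = - \frac{32}{3}$)
$C = - \frac{224}{3}$ ($C = \left(- \frac{32}{3}\right) 7 = - \frac{224}{3} \approx -74.667$)
$y = 1$ ($y = 7 - 1 \left(-2\right) \left(-3\right) = 7 - \left(-2\right) \left(-3\right) = 7 - 6 = 1$)
$T{\left(j \right)} = 2 j \left(108 + j\right)$ ($T{\left(j \right)} = \left(108 + j\right) 2 j = 2 j \left(108 + j\right)$)
$C + T{\left(y \right)} = - \frac{224}{3} + 2 \cdot 1 \left(108 + 1\right) = - \frac{224}{3} + 2 \cdot 1 \cdot 109 = - \frac{224}{3} + 218 = \frac{430}{3}$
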